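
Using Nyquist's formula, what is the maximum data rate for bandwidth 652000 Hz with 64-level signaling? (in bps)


Rate = 2 * B * log2(M) = 2 * 652000 * 6.0 = 7824000.0

7824000.0 bps


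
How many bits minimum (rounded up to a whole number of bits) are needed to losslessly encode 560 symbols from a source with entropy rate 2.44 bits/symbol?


Minimum bits >= n * H = 560 * 2.44 = 1366.4, rounded up to a whole number of bits = 1367

1367 bits


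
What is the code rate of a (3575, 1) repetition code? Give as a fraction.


Rate = k/n = 1/3575

1/3575


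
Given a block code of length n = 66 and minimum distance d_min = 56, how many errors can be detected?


Detection capability = d_min - 1 = 56 - 1 = 55

55 errors


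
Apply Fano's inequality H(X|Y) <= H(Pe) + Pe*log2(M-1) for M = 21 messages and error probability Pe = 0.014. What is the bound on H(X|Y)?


H(Pe) = -Pe*log2(Pe) - (1-Pe)*log2(1-Pe) = -0.014*log2(0.014) - 0.986*log2(0.986) = 0.086218 + 0.020056 = 0.1063. Pe*log2(M-1) = 0.014*log2(20) = 0.060507. Bound = H(Pe) + Pe*log2(M-1) = 0.086218 + 0.020056 + 0.060507 = 0.1668

0.1668 bits


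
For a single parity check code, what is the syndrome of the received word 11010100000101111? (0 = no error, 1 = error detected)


Syndrome = XOR of all bits = 1 XOR 1 XOR 0 XOR 1 XOR 0 XOR 1 XOR 0 XOR 0 XOR 0 XOR 0 XOR 0 XOR 1 XOR 0 XOR 1 XOR 1 XOR 1 XOR 1 = 1

1


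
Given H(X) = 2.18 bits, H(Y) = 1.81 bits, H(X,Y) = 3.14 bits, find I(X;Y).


I(X;Y) = H(X) + H(Y) - H(X,Y) = 2.18 + 1.81 - 3.14 = 0.85

0.85 bits


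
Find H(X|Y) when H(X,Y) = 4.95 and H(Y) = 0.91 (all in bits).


H(X|Y) = H(X,Y) - H(Y) = 4.95 - 0.91 = 4.04

4.04 bits


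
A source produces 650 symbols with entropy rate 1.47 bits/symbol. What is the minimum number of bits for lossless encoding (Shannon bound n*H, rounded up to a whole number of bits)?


Minimum bits >= n * H = 650 * 1.47 = 955.5, rounded up to a whole number of bits = 956

956 bits


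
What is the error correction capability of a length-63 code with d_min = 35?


Correction capability = floor((d-1)/2) = floor((35-1)/2) = 17

17 errors


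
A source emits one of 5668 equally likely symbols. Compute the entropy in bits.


H = log2(n) = log2(5668) = 12.4686

12.4686 bits


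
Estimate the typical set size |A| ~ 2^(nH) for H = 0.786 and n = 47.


log2|A_typical| = nH = 47 * 0.786 = 36.942, so |A_typical| ~ 2^36.942 = 1.320e+11

1.320e+11


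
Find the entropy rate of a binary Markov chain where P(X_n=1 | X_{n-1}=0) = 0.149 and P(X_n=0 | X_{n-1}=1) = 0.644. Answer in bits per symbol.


Stationary distribution: pi_0 = p10/(p01+p10) = 0.8121, pi_1 = 0.1879. Entropy rate H' = pi_0*H(p01) + pi_1*H(p10) = 0.8121*0.6073 + 0.1879*0.9393 = 0.6697

0.6697 bits/symbol


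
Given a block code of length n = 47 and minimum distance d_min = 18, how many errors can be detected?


Detection capability = d_min - 1 = 18 - 1 = 17

17 errors


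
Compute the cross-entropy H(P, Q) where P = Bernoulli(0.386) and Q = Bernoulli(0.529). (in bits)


H(P,Q) = -p*log2(q) - (1-p)*log2(1-q). -0.386*log2(0.529) = 0.354603; -0.614*log2(0.471) = 0.666927. H(P,Q) = 0.354603 + 0.666927 = 1.0215

1.0215 bits


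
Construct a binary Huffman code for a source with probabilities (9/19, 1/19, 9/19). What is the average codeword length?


Huffman construction (repeatedly merge the two least-probable nodes; each merge adds 1 bit to every symbol beneath it): 1/19 + 9/19 = 10/19; 9/19 + 10/19 = 1. Resulting codeword lengths (in the order the probabilities were given): (2, 2, 1). L_avg = sum(p_i * l_i) = 9/19*2 + 1/19*2 + 9/19*1 = 29/19 = 1.5263

1.5263 bits


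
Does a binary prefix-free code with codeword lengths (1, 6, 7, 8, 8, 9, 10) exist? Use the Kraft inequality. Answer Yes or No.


Kraft sum = sum(2^(-l_i)) = 0.5342, need <= 1. Result: satisfied (a binary prefix-free code with these lengths exists)

Yes


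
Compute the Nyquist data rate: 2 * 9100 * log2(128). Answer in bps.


Rate = 2 * B * log2(M) = 2 * 9100 * 7.0 = 127400.0

127400.0 bps


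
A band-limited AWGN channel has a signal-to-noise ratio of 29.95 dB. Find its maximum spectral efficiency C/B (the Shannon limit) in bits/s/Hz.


SNR_linear = 10^(29.95/10) = 988.5531; C/B = log2(1 + SNR_linear) = log2(1 + 988.5531) = 9.9506

9.9506 bits/s/Hz


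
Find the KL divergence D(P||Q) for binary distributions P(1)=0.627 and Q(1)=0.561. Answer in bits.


KL = p*log2(p/q) + (1-p)*log2((1-p)/(1-q)) = 0.627*log2(0.627/0.561) + 0.373*log2(0.373/0.439) = 0.0129

0.0129 bits


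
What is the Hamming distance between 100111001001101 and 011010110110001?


Count differing positions: ^ ^ ^ ^ . ^ ^ ^ ^ ^ ^ ^ ^ . . = 12 differences

12


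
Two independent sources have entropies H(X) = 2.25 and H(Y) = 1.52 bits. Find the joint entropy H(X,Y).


For independent variables, H(X,Y) = H(X) + H(Y) = 2.25 + 1.52 = 3.77

3.77 bits


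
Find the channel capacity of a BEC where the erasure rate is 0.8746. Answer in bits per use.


C = 1 - epsilon = 1 - 0.8746 = 0.1254

0.1254 bits


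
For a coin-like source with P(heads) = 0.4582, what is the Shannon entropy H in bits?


H = -p*log2(p) - (1-p)*log2(1-p). -0.4582*log2(0.4582) = 0.515911; -0.5418*log2(0.5418) = 0.479042. H = 0.515911 + 0.479042 = 0.995

0.995 bits


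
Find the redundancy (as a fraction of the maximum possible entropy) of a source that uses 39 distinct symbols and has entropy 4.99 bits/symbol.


H_max = log2(K) = log2(39) = 5.2854 bits/symbol. Redundancy = 1 - H/H_max = 1 - 4.99/5.2854 = 1 - 0.9441 = 0.0559

0.0559


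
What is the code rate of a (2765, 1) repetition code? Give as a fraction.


Rate = k/n = 1/2765

1/2765


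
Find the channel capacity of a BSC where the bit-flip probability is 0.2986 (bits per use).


H(p) = -p*log2(p) - (1-p)*log2(1-p) = -0.2986*log2(0.2986) - 0.7014*log2(0.7014) = 0.520673 + 0.358900 = 0.8796. C = 1 - H(p) = 1 - 0.8796 = 0.1204

0.1204 bits


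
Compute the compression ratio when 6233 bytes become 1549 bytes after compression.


Ratio = original / compressed = 6233 / 1549 = 4.0239

4.0239


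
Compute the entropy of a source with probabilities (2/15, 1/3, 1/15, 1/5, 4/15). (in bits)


H = -sum(p_i * log2(p_i)). Terms: -(2/15)*log2(2/15) = 0.387585; -(1/3)*log2(1/3) = 0.528321; -(1/15)*log2(1/15) = 0.260459; -(1/5)*log2(1/5) = 0.464386; -(4/15)*log2(4/15) = 0.508504. H = 0.387585 + 0.528321 + 0.260459 + 0.464386 + 0.508504 = 2.1493

2.1493 bits


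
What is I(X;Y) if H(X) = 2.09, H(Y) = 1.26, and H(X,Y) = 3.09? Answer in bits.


I(X;Y) = H(X) + H(Y) - H(X,Y) = 2.09 + 1.26 - 3.09 = 0.26

0.26 bits


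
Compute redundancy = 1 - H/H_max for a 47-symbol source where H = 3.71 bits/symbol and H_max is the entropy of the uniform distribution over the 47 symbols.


H_max = log2(K) = log2(47) = 5.5546 bits/symbol. Redundancy = 1 - H/H_max = 1 - 3.71/5.5546 = 1 - 0.6679 = 0.3321

0.3321


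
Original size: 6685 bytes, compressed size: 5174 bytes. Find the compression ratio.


Ratio = original / compressed = 6685 / 5174 = 1.292

1.292


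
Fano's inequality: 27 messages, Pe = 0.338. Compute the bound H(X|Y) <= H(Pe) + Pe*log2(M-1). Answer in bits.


H(Pe) = -Pe*log2(Pe) - (1-Pe)*log2(1-Pe) = -0.338*log2(0.338) - 0.662*log2(0.662) = 0.528938 + 0.393954 = 0.9229. Pe*log2(M-1) = 0.338*log2(26) = 1.588749. Bound = H(Pe) + Pe*log2(M-1) = 0.528938 + 0.393954 + 1.588749 = 2.5116

2.5116 bits


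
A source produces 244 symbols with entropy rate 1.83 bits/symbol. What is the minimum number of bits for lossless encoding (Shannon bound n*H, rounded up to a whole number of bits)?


Minimum bits >= n * H = 244 * 1.83 = 446.52, rounded up to a whole number of bits = 447

447 bits


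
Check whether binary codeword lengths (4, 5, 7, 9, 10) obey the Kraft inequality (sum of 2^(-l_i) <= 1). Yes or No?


Kraft sum = sum(2^(-l_i)) = 0.1045, need <= 1. Result: satisfied (a binary prefix-free code with these lengths exists)

Yes


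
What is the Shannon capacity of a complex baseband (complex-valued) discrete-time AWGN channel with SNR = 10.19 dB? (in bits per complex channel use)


SNR_linear = 10^(10.19/10) = 10.4472; C = log2(1 + SNR_linear) = log2(1 + 10.4472) = 3.5169

3.5169 bits/channel use


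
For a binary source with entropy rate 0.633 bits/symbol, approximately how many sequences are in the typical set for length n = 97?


log2|A_typical| = nH = 97 * 0.633 = 61.401, so |A_typical| ~ 2^61.401 = 3.045e+18

3.045e+18


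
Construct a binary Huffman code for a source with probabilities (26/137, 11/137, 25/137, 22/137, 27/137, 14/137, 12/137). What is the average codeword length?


Huffman construction (repeatedly merge the two least-probable nodes; each merge adds 1 bit to every symbol beneath it): 11/137 + 12/137 = 23/137; 14/137 + 22/137 = 36/137; 23/137 + 25/137 = 48/137; 26/137 + 27/137 = 53/137; 36/137 + 48/137 = 84/137; 53/137 + 84/137 = 1. Resulting codeword lengths (in the order the probabilities were given): (2, 4, 3, 3, 2, 3, 4). L_avg = sum(p_i * l_i) = 26/137*2 + 11/137*4 + 25/137*3 + 22/137*3 + 27/137*2 + 14/137*3 + 12/137*4 = 381/137 = 2.781

2.781 bits


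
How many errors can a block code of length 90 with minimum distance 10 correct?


Correction capability = floor((d-1)/2) = floor((10-1)/2) = 4

4 errors


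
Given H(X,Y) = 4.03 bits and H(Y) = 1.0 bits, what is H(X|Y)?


H(X|Y) = H(X,Y) - H(Y) = 4.03 - 1.0 = 3.03

3.03 bits


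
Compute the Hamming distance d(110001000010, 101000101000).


Count differing positions: . ^ ^ . . ^ ^ . ^ . ^ . = 6 differences

6


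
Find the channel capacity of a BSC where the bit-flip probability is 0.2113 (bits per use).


H(p) = -p*log2(p) - (1-p)*log2(1-p) = -0.2113*log2(0.2113) - 0.7887*log2(0.7887) = 0.473869 + 0.270091 = 0.744. C = 1 - H(p) = 1 - 0.744 = 0.256

0.256 bits


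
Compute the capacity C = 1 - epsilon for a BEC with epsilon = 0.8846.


C = 1 - epsilon = 1 - 0.8846 = 0.1154

0.1154 bits


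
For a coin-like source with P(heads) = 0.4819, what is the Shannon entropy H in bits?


H = -p*log2(p) - (1-p)*log2(1-p). -0.4819*log2(0.4819) = 0.507534; -0.5181*log2(0.5181) = 0.491520. H = 0.507534 + 0.491520 = 0.9991

0.9991 bits


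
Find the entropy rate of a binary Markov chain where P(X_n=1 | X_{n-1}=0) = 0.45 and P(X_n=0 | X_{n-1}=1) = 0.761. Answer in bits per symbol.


Stationary distribution: pi_0 = p10/(p01+p10) = 0.6284, pi_1 = 0.3716. Entropy rate H' = pi_0*H(p01) + pi_1*H(p10) = 0.6284*0.9928 + 0.3716*0.7934 = 0.9187

0.9187 bits/symbol


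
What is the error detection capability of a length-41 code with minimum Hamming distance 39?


Detection capability = d_min - 1 = 39 - 1 = 38

38 errors


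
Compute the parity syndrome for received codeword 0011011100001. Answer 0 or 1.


Syndrome = XOR of all bits = 0 XOR 0 XOR 1 XOR 1 XOR 0 XOR 1 XOR 1 XOR 1 XOR 0 XOR 0 XOR 0 XOR 0 XOR 1 = 0

0


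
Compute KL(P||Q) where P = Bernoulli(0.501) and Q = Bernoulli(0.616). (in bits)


KL = p*log2(p/q) + (1-p)*log2((1-p)/(1-q)) = 0.501*log2(0.501/0.616) + 0.499*log2(0.499/0.384) = 0.0392

0.0392 bits


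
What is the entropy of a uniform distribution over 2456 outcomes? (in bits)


H = log2(n) = log2(2456) = 11.2621

11.2621 bits


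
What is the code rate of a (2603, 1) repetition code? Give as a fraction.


Rate = k/n = 1/2603

1/2603


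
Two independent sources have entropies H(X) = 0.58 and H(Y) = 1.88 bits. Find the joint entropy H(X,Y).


For independent variables, H(X,Y) = H(X) + H(Y) = 0.58 + 1.88 = 2.46

2.46 bits


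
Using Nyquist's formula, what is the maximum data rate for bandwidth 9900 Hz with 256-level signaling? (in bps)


Rate = 2 * B * log2(M) = 2 * 9900 * 8.0 = 158400.0

158400.0 bps


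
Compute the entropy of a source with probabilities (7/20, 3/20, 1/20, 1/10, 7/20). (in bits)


H = -sum(p_i * log2(p_i)). Terms: -(7/20)*log2(7/20) = 0.530101; -(3/20)*log2(3/20) = 0.410545; -(1/20)*log2(1/20) = 0.216096; -(1/10)*log2(1/10) = 0.332193; -(7/20)*log2(7/20) = 0.530101. H = 0.530101 + 0.410545 + 0.216096 + 0.332193 + 0.530101 = 2.019

2.019 bits


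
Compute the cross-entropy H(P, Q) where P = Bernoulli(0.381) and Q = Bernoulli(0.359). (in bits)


H(P,Q) = -p*log2(q) - (1-p)*log2(1-q). -0.381*log2(0.359) = 0.563097; -0.619*log2(0.641) = 0.397153. H(P,Q) = 0.563097 + 0.397153 = 0.9602

0.9602 bits


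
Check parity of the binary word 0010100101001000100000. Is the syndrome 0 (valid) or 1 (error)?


Syndrome = XOR of all bits = 0 XOR 0 XOR 1 XOR 0 XOR 1 XOR 0 XOR 0 XOR 1 XOR 0 XOR 1 XOR 0 XOR 0 XOR 1 XOR 0 XOR 0 XOR 0 XOR 1 XOR 0 XOR 0 XOR 0 XOR 0 XOR 0 = 0

0


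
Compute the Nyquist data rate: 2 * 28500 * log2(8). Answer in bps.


Rate = 2 * B * log2(M) = 2 * 28500 * 3.0 = 171000.0

171000.0 bps


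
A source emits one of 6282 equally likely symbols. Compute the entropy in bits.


H = log2(n) = log2(6282) = 12.617

12.617 bits


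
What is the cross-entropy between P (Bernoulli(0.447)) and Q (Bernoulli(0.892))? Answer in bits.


H(P,Q) = -p*log2(q) - (1-p)*log2(1-q). -0.447*log2(0.892) = 0.073703; -0.553*log2(0.108) = 1.775626. H(P,Q) = 0.073703 + 1.775626 = 1.8493

1.8493 bits


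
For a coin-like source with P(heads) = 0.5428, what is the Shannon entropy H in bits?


H = -p*log2(p) - (1-p)*log2(1-p). -0.5428*log2(0.5428) = 0.478482; -0.4572*log2(0.4572) = 0.516226. H = 0.478482 + 0.516226 = 0.9947

0.9947 bits


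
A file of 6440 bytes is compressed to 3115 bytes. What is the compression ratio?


Ratio = original / compressed = 6440 / 3115 = 2.0674

2.0674


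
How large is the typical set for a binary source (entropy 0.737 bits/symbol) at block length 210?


log2|A_typical| = nH = 210 * 0.737 = 154.77, so |A_typical| ~ 2^154.77 = 3.894e+46

3.894e+46


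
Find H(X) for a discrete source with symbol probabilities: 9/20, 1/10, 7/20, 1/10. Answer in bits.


H = -sum(p_i * log2(p_i)). Terms: -(9/20)*log2(9/20) = 0.518401; -(1/10)*log2(1/10) = 0.332193; -(7/20)*log2(7/20) = 0.530101; -(1/10)*log2(1/10) = 0.332193. H = 0.518401 + 0.332193 + 0.530101 + 0.332193 = 1.7129

1.7129 bits


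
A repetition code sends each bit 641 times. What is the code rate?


Rate = k/n = 1/641

1/641


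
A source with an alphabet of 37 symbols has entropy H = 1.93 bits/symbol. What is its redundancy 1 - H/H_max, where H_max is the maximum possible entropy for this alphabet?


H_max = log2(K) = log2(37) = 5.2095 bits/symbol. Redundancy = 1 - H/H_max = 1 - 1.93/5.2095 = 1 - 0.3705 = 0.6295

0.6295


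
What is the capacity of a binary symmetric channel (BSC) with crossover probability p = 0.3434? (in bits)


H(p) = -p*log2(p) - (1-p)*log2(1-p) = -0.3434*log2(0.3434) - 0.6566*log2(0.6566) = 0.529536 + 0.398499 = 0.928. C = 1 - H(p) = 1 - 0.928 = 0.072

0.072 bits


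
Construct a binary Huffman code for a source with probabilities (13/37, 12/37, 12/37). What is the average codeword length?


Huffman construction (repeatedly merge the two least-probable nodes; each merge adds 1 bit to every symbol beneath it): 12/37 + 12/37 = 24/37; 13/37 + 24/37 = 1. Resulting codeword lengths (in the order the probabilities were given): (1, 2, 2). L_avg = sum(p_i * l_i) = 13/37*1 + 12/37*2 + 12/37*2 = 61/37 = 1.6486

1.6486 bits


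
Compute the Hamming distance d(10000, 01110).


Count differing positions: ^ ^ ^ ^ . = 4 differences

4


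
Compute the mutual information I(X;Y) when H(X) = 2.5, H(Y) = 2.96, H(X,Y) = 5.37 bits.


I(X;Y) = H(X) + H(Y) - H(X,Y) = 2.5 + 2.96 - 5.37 = 0.09

0.09 bits


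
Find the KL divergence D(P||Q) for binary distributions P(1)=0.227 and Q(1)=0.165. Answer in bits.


KL = p*log2(p/q) + (1-p)*log2((1-p)/(1-q)) = 0.227*log2(0.227/0.165) + 0.773*log2(0.773/0.835) = 0.0184

0.0184 bits


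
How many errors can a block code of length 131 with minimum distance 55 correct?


Correction capability = floor((d-1)/2) = floor((55-1)/2) = 27

27 errors


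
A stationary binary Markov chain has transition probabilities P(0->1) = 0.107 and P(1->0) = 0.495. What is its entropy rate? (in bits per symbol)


Stationary distribution: pi_0 = p10/(p01+p10) = 0.8223, pi_1 = 0.1777. Entropy rate H' = pi_0*H(p01) + pi_1*H(p10) = 0.8223*0.4908 + 0.1777*0.9999 = 0.5813

0.5813 bits/symbol


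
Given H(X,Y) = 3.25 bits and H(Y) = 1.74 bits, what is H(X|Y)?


H(X|Y) = H(X,Y) - H(Y) = 3.25 - 1.74 = 1.51

1.51 bits


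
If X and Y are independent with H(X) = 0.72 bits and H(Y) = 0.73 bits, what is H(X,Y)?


For independent variables, H(X,Y) = H(X) + H(Y) = 0.72 + 0.73 = 1.45

1.45 bits


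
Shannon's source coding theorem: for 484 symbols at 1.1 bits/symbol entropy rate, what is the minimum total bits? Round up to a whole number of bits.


Minimum bits >= n * H = 484 * 1.1 = 532.4, rounded up to a whole number of bits = 533

533 bits


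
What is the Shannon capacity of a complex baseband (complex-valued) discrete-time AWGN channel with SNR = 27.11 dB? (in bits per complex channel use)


SNR_linear = 10^(27.11/10) = 514.0437; C = log2(1 + SNR_linear) = log2(1 + 514.0437) = 9.0086

9.0086 bits/channel use


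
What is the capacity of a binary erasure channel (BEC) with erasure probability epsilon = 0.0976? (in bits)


C = 1 - epsilon = 1 - 0.0976 = 0.9024

0.9024 bits


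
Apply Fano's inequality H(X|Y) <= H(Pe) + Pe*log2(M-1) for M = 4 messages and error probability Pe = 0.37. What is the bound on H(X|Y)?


H(Pe) = -Pe*log2(Pe) - (1-Pe)*log2(1-Pe) = -0.37*log2(0.37) - 0.63*log2(0.63) = 0.530729 + 0.419943 = 0.9507. Pe*log2(M-1) = 0.37*log2(3) = 0.586436. Bound = H(Pe) + Pe*log2(M-1) = 0.530729 + 0.419943 + 0.586436 = 1.5371

1.5371 bits


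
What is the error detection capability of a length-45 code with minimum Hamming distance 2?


Detection capability = d_min - 1 = 2 - 1 = 1

1 errors


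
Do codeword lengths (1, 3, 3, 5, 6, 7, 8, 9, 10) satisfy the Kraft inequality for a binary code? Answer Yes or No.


Kraft sum = sum(2^(-l_i)) = 0.8115, need <= 1. Result: satisfied (a binary prefix-free code with these lengths exists)

Yes


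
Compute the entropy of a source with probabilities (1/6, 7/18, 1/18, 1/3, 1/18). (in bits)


H = -sum(p_i * log2(p_i)). Terms: -(1/6)*log2(1/6) = 0.430827; -(7/18)*log2(7/18) = 0.529888; -(1/18)*log2(1/18) = 0.231663; -(1/3)*log2(1/3) = 0.528321; -(1/18)*log2(1/18) = 0.231663. H = 0.430827 + 0.529888 + 0.231663 + 0.528321 + 0.231663 = 1.9524

1.9524 bits


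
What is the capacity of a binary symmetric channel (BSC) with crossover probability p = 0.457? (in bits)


H(p) = -p*log2(p) - (1-p)*log2(1-p) = -0.457*log2(0.457) - 0.543*log2(0.543) = 0.516288 + 0.478370 = 0.9947. C = 1 - H(p) = 1 - 0.9947 = 0.0053

0.0053 bits


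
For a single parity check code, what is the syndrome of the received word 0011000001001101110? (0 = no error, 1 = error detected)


Syndrome = XOR of all bits = 0 XOR 0 XOR 1 XOR 1 XOR 0 XOR 0 XOR 0 XOR 0 XOR 0 XOR 1 XOR 0 XOR 0 XOR 1 XOR 1 XOR 0 XOR 1 XOR 1 XOR 1 XOR 0 = 0

0


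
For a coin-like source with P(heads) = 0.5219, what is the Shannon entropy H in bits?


H = -p*log2(p) - (1-p)*log2(1-p). -0.5219*log2(0.5219) = 0.489623; -0.4781*log2(0.4781) = 0.508993. H = 0.489623 + 0.508993 = 0.9986

0.9986 bits


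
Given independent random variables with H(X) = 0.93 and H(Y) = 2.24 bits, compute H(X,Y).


For independent variables, H(X,Y) = H(X) + H(Y) = 0.93 + 2.24 = 3.17

3.17 bits


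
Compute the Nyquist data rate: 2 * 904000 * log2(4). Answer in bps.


Rate = 2 * B * log2(M) = 2 * 904000 * 2.0 = 3616000.0

3616000.0 bps


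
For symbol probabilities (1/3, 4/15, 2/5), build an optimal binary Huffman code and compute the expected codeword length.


Huffman construction (repeatedly merge the two least-probable nodes; each merge adds 1 bit to every symbol beneath it): 4/15 + 1/3 = 3/5; 2/5 + 3/5 = 1. Resulting codeword lengths (in the order the probabilities were given): (2, 2, 1). L_avg = sum(p_i * l_i) = 1/3*2 + 4/15*2 + 2/5*1 = 8/5 = 1.6

1.6 bits


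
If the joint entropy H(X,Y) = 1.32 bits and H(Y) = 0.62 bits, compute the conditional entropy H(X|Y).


H(X|Y) = H(X,Y) - H(Y) = 1.32 - 0.62 = 0.7

0.7 bits


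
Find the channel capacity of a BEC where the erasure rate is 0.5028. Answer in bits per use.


C = 1 - epsilon = 1 - 0.5028 = 0.4972

0.4972 bits


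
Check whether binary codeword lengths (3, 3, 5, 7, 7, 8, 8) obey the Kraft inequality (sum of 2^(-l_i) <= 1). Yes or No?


Kraft sum = sum(2^(-l_i)) = 0.3047, need <= 1. Result: satisfied (a binary prefix-free code with these lengths exists)

Yes


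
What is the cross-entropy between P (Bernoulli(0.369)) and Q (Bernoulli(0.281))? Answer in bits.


H(P,Q) = -p*log2(q) - (1-p)*log2(1-q). -0.369*log2(0.281) = 0.675771; -0.631*log2(0.719) = 0.300316. H(P,Q) = 0.675771 + 0.300316 = 0.9761

0.9761 bits


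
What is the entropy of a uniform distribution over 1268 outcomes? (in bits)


H = log2(n) = log2(1268) = 10.3083

10.3083 bits


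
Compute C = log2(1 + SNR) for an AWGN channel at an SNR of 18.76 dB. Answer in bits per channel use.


SNR_linear = 10^(18.76/10) = 75.1623; C = log2(1 + SNR_linear) = log2(1 + 75.1623) = 6.251

6.251 bits/channel use


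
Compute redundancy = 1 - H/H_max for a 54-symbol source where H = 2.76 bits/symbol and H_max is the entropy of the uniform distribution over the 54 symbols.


H_max = log2(K) = log2(54) = 5.7549 bits/symbol. Redundancy = 1 - H/H_max = 1 - 2.76/5.7549 = 1 - 0.4796 = 0.5204

0.5204


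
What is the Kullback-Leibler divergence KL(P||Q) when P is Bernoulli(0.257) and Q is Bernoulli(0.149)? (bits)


KL = p*log2(p/q) + (1-p)*log2((1-p)/(1-q)) = 0.257*log2(0.257/0.149) + 0.743*log2(0.743/0.851) = 0.0566

0.0566 bits


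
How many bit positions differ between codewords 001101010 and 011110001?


Count differing positions: . ^ . . ^ ^ . ^ ^ = 5 differences

5


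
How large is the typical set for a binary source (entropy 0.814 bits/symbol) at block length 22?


log2|A_typical| = nH = 22 * 0.814 = 17.908, so |A_typical| ~ 2^17.908 = 2.459e+05

2.459e+05


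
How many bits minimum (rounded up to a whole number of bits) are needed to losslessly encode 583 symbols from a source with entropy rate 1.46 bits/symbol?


Minimum bits >= n * H = 583 * 1.46 = 851.18, rounded up to a whole number of bits = 852

852 bits


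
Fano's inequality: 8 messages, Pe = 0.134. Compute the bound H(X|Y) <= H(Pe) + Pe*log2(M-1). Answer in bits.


H(Pe) = -Pe*log2(Pe) - (1-Pe)*log2(1-Pe) = -0.134*log2(0.134) - 0.866*log2(0.866) = 0.388559 + 0.179748 = 0.5683. Pe*log2(M-1) = 0.134*log2(7) = 0.376186. Bound = H(Pe) + Pe*log2(M-1) = 0.388559 + 0.179748 + 0.376186 = 0.9445

0.9445 bits


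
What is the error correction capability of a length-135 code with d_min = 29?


Correction capability = floor((d-1)/2) = floor((29-1)/2) = 14

14 errors


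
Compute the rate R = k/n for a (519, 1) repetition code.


Rate = k/n = 1/519

1/519


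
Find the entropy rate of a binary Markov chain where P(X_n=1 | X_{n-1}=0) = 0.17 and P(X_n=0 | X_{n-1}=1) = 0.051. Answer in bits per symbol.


Stationary distribution: pi_0 = p10/(p01+p10) = 0.2308, pi_1 = 0.7692. Entropy rate H' = pi_0*H(p01) + pi_1*H(p10) = 0.2308*0.6577 + 0.7692*0.2906 = 0.3753

0.3753 bits/symbol


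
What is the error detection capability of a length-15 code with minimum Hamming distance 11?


Detection capability = d_min - 1 = 11 - 1 = 10

10 errors


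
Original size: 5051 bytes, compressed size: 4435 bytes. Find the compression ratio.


Ratio = original / compressed = 5051 / 4435 = 1.1389

1.1389


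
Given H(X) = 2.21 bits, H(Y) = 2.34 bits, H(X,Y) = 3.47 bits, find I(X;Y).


I(X;Y) = H(X) + H(Y) - H(X,Y) = 2.21 + 2.34 - 3.47 = 1.08

1.08 bits


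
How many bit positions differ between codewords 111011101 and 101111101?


Count differing positions: . ^ . ^ . . . . . = 2 differences

2


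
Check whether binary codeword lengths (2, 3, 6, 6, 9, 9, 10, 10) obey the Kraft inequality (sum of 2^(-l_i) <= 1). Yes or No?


Kraft sum = sum(2^(-l_i)) = 0.4121, need <= 1. Result: satisfied (a binary prefix-free code with these lengths exists)

Yes


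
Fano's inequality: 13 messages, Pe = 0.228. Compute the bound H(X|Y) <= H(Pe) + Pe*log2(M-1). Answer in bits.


H(Pe) = -Pe*log2(Pe) - (1-Pe)*log2(1-Pe) = -0.228*log2(0.228) - 0.772*log2(0.772) = 0.486300 + 0.288209 = 0.7745. Pe*log2(M-1) = 0.228*log2(12) = 0.817371. Bound = H(Pe) + Pe*log2(M-1) = 0.486300 + 0.288209 + 0.817371 = 1.5919

1.5919 bits


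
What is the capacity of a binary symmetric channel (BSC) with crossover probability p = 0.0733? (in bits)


H(p) = -p*log2(p) - (1-p)*log2(1-p) = -0.0733*log2(0.0733) - 0.9267*log2(0.9267) = 0.276344 + 0.101775 = 0.3781. C = 1 - H(p) = 1 - 0.3781 = 0.6219

0.6219 bits


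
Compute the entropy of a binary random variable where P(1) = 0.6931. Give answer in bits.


H = -p*log2(p) - (1-p)*log2(1-p). -0.6931*log2(0.6931) = 0.366556; -0.3069*log2(0.3069) = 0.523007. H = 0.366556 + 0.523007 = 0.8896

0.8896 bits


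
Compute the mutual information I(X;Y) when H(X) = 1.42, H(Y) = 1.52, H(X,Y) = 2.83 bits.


I(X;Y) = H(X) + H(Y) - H(X,Y) = 1.42 + 1.52 - 2.83 = 0.11

0.11 bits


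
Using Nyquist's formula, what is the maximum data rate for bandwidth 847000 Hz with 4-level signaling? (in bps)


Rate = 2 * B * log2(M) = 2 * 847000 * 2.0 = 3388000.0

3388000.0 bps


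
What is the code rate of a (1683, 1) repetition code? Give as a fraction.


Rate = k/n = 1/1683

1/1683


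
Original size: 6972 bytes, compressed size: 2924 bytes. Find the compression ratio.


Ratio = original / compressed = 6972 / 2924 = 2.3844

2.3844


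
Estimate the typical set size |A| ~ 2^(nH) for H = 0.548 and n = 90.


log2|A_typical| = nH = 90 * 0.548 = 49.32, so |A_typical| ~ 2^49.32 = 7.027e+14

7.027e+14


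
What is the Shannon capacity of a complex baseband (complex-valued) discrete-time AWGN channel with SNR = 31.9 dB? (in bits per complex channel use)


SNR_linear = 10^(31.9/10) = 1548.8166; C = log2(1 + SNR_linear) = log2(1 + 1548.8166) = 10.5979

10.5979 bits/channel use


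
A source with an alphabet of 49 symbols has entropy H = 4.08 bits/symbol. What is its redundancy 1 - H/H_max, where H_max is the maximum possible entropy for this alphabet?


H_max = log2(K) = log2(49) = 5.6147 bits/symbol. Redundancy = 1 - H/H_max = 1 - 4.08/5.6147 = 1 - 0.7267 = 0.2733

0.2733


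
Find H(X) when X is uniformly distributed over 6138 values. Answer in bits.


H = log2(n) = log2(6138) = 12.5836

12.5836 bits


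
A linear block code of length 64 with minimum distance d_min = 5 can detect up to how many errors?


Detection capability = d_min - 1 = 5 - 1 = 4

4 errors


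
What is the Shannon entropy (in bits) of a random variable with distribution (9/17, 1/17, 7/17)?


H = -sum(p_i * log2(p_i)). Terms: -(9/17)*log2(9/17) = 0.485755; -(1/17)*log2(1/17) = 0.240439; -(7/17)*log2(7/17) = 0.527103. H = 0.485755 + 0.240439 + 0.527103 = 1.2533

1.2533 bits


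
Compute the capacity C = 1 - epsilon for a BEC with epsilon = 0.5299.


C = 1 - epsilon = 1 - 0.5299 = 0.4701

0.4701 bits


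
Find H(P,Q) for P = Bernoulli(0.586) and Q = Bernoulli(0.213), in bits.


H(P,Q) = -p*log2(q) - (1-p)*log2(1-q). -0.586*log2(0.213) = 1.307410; -0.414*log2(0.787) = 0.143064. H(P,Q) = 1.307410 + 0.143064 = 1.4505

1.4505 bits


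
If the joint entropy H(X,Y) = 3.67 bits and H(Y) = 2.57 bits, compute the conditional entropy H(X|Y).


H(X|Y) = H(X,Y) - H(Y) = 3.67 - 2.57 = 1.1

1.1 bits


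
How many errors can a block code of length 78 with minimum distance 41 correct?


Correction capability = floor((d-1)/2) = floor((41-1)/2) = 20

20 errors


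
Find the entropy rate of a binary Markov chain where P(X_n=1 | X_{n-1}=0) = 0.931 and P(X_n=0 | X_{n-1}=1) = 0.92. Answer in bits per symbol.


Stationary distribution: pi_0 = p10/(p01+p10) = 0.497, pi_1 = 0.503. Entropy rate H' = pi_0*H(p01) + pi_1*H(p10) = 0.497*0.3622 + 0.503*0.4022 = 0.3823

0.3823 bits/symbol


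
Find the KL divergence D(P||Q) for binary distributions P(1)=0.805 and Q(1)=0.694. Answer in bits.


KL = p*log2(p/q) + (1-p)*log2((1-p)/(1-q)) = 0.805*log2(0.805/0.694) + 0.195*log2(0.195/0.306) = 0.0456

0.0456 bits


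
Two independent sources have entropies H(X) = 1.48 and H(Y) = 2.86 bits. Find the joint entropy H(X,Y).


For independent variables, H(X,Y) = H(X) + H(Y) = 1.48 + 2.86 = 4.34

4.34 bits


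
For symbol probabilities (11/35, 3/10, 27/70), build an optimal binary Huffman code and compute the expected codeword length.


Huffman construction (repeatedly merge the two least-probable nodes; each merge adds 1 bit to every symbol beneath it): 3/10 + 11/35 = 43/70; 27/70 + 43/70 = 1. Resulting codeword lengths (in the order the probabilities were given): (2, 2, 1). L_avg = sum(p_i * l_i) = 11/35*2 + 3/10*2 + 27/70*1 = 113/70 = 1.6143

1.6143 bits


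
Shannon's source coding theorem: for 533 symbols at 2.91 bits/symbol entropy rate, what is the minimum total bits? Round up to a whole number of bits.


Minimum bits >= n * H = 533 * 2.91 = 1551.03, rounded up to a whole number of bits = 1552

1552 bits


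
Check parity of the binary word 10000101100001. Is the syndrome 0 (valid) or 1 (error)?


Syndrome = XOR of all bits = 1 XOR 0 XOR 0 XOR 0 XOR 0 XOR 1 XOR 0 XOR 1 XOR 1 XOR 0 XOR 0 XOR 0 XOR 0 XOR 1 = 1

1


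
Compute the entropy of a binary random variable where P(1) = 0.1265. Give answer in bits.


H = -p*log2(p) - (1-p)*log2(1-p). -0.1265*log2(0.1265) = 0.377323; -0.8735*log2(0.8735) = 0.170438. H = 0.377323 + 0.170438 = 0.5478

0.5478 bits


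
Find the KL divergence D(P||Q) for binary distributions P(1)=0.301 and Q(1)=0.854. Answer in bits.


KL = p*log2(p/q) + (1-p)*log2((1-p)/(1-q)) = 0.301*log2(0.301/0.854) + 0.699*log2(0.699/0.146) = 1.1264

1.1264 bits


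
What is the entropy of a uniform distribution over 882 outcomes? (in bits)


H = log2(n) = log2(882) = 9.7846

9.7846 bits


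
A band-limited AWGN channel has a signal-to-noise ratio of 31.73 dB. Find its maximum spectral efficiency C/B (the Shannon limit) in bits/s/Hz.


SNR_linear = 10^(31.73/10) = 1489.3611; C/B = log2(1 + SNR_linear) = log2(1 + 1489.3611) = 10.5414

10.5414 bits/s/Hz


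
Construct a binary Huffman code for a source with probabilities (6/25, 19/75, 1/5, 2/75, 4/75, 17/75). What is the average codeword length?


Huffman construction (repeatedly merge the two least-probable nodes; each merge adds 1 bit to every symbol beneath it): 2/75 + 4/75 = 2/25; 2/25 + 1/5 = 7/25; 17/75 + 6/25 = 7/15; 19/75 + 7/25 = 8/15; 7/15 + 8/15 = 1. Resulting codeword lengths (in the order the probabilities were given): (2, 2, 3, 4, 4, 2). L_avg = sum(p_i * l_i) = 6/25*2 + 19/75*2 + 1/5*3 + 2/75*4 + 4/75*4 + 17/75*2 = 59/25 = 2.36

2.36 bits


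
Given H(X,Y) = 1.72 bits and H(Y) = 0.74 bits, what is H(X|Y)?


H(X|Y) = H(X,Y) - H(Y) = 1.72 - 0.74 = 0.98

0.98 bits


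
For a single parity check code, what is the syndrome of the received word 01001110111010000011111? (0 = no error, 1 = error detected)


Syndrome = XOR of all bits = 0 XOR 1 XOR 0 XOR 0 XOR 1 XOR 1 XOR 1 XOR 0 XOR 1 XOR 1 XOR 1 XOR 0 XOR 1 XOR 0 XOR 0 XOR 0 XOR 0 XOR 0 XOR 1 XOR 1 XOR 1 XOR 1 XOR 1 = 1

1


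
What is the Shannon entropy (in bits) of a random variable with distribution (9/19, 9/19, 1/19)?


H = -sum(p_i * log2(p_i)). Terms: -(9/19)*log2(9/19) = 0.510633; -(9/19)*log2(9/19) = 0.510633; -(1/19)*log2(1/19) = 0.223575. H = 0.510633 + 0.510633 + 0.223575 = 1.2448

1.2448 bits


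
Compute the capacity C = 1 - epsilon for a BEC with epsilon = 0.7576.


C = 1 - epsilon = 1 - 0.7576 = 0.2424

0.2424 bits


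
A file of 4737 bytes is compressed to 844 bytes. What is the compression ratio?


Ratio = original / compressed = 4737 / 844 = 5.6126

5.6126


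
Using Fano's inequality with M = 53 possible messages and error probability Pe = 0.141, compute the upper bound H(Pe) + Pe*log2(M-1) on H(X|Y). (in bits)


H(Pe) = -Pe*log2(Pe) - (1-Pe)*log2(1-Pe) = -0.141*log2(0.141) - 0.859*log2(0.859) = 0.398499 + 0.188353 = 0.5869. Pe*log2(M-1) = 0.141*log2(52) = 0.803762. Bound = H(Pe) + Pe*log2(M-1) = 0.398499 + 0.188353 + 0.803762 = 1.3906

1.3906 bits


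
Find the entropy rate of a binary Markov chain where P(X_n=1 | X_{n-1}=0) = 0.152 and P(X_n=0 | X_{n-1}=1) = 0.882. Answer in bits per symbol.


Stationary distribution: pi_0 = p10/(p01+p10) = 0.853, pi_1 = 0.147. Entropy rate H' = pi_0*H(p01) + pi_1*H(p10) = 0.853*0.6148 + 0.147*0.5236 = 0.6014

0.6014 bits/symbol


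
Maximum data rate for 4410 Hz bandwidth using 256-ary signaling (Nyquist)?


Rate = 2 * B * log2(M) = 2 * 4410 * 8.0 = 70560.0

70560.0 bps


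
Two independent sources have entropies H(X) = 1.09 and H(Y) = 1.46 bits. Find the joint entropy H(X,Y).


For independent variables, H(X,Y) = H(X) + H(Y) = 1.09 + 1.46 = 2.55

2.55 bits


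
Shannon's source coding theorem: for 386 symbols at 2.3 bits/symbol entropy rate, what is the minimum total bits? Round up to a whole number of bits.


Minimum bits >= n * H = 386 * 2.3 = 887.8, rounded up to a whole number of bits = 888

888 bits


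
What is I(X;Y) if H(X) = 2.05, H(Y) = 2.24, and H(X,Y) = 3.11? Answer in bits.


I(X;Y) = H(X) + H(Y) - H(X,Y) = 2.05 + 2.24 - 3.11 = 1.18

1.18 bits


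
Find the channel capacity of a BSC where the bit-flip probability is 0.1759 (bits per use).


H(p) = -p*log2(p) - (1-p)*log2(1-p) = -0.1759*log2(0.1759) - 0.8241*log2(0.8241) = 0.441012 + 0.230013 = 0.671. C = 1 - H(p) = 1 - 0.671 = 0.329

0.329 bits


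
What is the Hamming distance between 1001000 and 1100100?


Count differing positions: . ^ . ^ ^ . . = 3 differences

3


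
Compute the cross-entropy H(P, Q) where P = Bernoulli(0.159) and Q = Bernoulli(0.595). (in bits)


H(P,Q) = -p*log2(q) - (1-p)*log2(1-q). -0.159*log2(0.595) = 0.119097; -0.841*log2(0.405) = 1.096669. H(P,Q) = 0.119097 + 1.096669 = 1.2158

1.2158 bits


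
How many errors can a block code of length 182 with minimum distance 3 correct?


Correction capability = floor((d-1)/2) = floor((3-1)/2) = 1

1 errors


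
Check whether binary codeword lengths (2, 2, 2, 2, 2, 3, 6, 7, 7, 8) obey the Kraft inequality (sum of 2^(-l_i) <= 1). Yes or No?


Kraft sum = sum(2^(-l_i)) = 1.4102, need <= 1. Result: violated (a binary prefix-free code with these lengths cannot exist)

No


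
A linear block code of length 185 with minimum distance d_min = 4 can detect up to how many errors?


Detection capability = d_min - 1 = 4 - 1 = 3

3 errors


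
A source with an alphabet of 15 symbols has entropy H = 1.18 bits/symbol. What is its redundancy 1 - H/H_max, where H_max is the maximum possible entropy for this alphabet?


H_max = log2(K) = log2(15) = 3.9069 bits/symbol. Redundancy = 1 - H/H_max = 1 - 1.18/3.9069 = 1 - 0.302 = 0.698

0.698


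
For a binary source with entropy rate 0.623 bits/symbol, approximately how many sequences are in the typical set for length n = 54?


log2|A_typical| = nH = 54 * 0.623 = 33.642, so |A_typical| ~ 2^33.642 = 1.340e+10

1.340e+10


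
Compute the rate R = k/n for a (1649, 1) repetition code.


Rate = k/n = 1/1649

1/1649


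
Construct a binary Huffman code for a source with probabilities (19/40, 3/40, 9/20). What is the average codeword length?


Huffman construction (repeatedly merge the two least-probable nodes; each merge adds 1 bit to every symbol beneath it): 3/40 + 9/20 = 21/40; 19/40 + 21/40 = 1. Resulting codeword lengths (in the order the probabilities were given): (1, 2, 2). L_avg = sum(p_i * l_i) = 19/40*1 + 3/40*2 + 9/20*2 = 61/40 = 1.525

1.525 bits


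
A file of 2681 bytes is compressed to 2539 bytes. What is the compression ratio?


Ratio = original / compressed = 2681 / 2539 = 1.0559

1.0559


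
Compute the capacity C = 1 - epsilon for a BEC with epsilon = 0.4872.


C = 1 - epsilon = 1 - 0.4872 = 0.5128

0.5128 bits


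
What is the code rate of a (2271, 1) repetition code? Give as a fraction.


Rate = k/n = 1/2271

1/2271


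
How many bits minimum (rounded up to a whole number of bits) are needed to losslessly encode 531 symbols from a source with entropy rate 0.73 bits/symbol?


Minimum bits >= n * H = 531 * 0.73 = 387.63, rounded up to a whole number of bits = 388

388 bits


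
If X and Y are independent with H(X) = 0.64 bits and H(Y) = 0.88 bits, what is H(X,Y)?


For independent variables, H(X,Y) = H(X) + H(Y) = 0.64 + 0.88 = 1.52

1.52 bits


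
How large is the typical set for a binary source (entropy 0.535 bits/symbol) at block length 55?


log2|A_typical| = nH = 55 * 0.535 = 29.425, so |A_typical| ~ 2^29.425 = 7.208e+08

7.208e+08


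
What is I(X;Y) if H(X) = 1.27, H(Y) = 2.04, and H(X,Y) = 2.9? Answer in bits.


I(X;Y) = H(X) + H(Y) - H(X,Y) = 1.27 + 2.04 - 2.9 = 0.41

0.41 bits


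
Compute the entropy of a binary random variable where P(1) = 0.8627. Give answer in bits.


H = -p*log2(p) - (1-p)*log2(1-p). -0.8627*log2(0.8627) = 0.183815; -0.1373*log2(0.1373) = 0.393309. H = 0.183815 + 0.393309 = 0.5771

0.5771 bits


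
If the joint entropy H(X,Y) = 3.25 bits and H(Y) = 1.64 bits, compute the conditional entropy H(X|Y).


H(X|Y) = H(X,Y) - H(Y) = 3.25 - 1.64 = 1.61

1.61 bits


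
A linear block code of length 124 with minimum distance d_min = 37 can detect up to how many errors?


Detection capability = d_min - 1 = 37 - 1 = 36

36 errors


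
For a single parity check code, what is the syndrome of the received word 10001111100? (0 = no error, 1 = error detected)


Syndrome = XOR of all bits = 1 XOR 0 XOR 0 XOR 0 XOR 1 XOR 1 XOR 1 XOR 1 XOR 1 XOR 0 XOR 0 = 0

0


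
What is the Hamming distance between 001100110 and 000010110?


Count differing positions: . . ^ ^ ^ . . . . = 3 differences

3


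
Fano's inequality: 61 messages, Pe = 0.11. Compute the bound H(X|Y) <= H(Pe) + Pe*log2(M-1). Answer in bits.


H(Pe) = -Pe*log2(Pe) - (1-Pe)*log2(1-Pe) = -0.11*log2(0.11) - 0.89*log2(0.89) = 0.350287 + 0.149629 = 0.4999. Pe*log2(M-1) = 0.11*log2(60) = 0.649758. Bound = H(Pe) + Pe*log2(M-1) = 0.350287 + 0.149629 + 0.649758 = 1.1497

1.1497 bits


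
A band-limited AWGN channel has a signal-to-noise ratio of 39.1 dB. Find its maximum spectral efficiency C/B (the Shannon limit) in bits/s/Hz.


SNR_linear = 10^(39.1/10) = 8128.3052; C/B = log2(1 + SNR_linear) = log2(1 + 8128.3052) = 12.9889

12.9889 bits/s/Hz


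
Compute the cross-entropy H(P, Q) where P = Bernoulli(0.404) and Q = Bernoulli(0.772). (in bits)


H(P,Q) = -p*log2(q) - (1-p)*log2(1-q). -0.404*log2(0.772) = 0.150824; -0.596*log2(0.228) = 1.271205. H(P,Q) = 0.150824 + 1.271205 = 1.422

1.422 bits


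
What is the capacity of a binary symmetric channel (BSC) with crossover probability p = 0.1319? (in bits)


H(p) = -p*log2(p) - (1-p)*log2(1-p) = -0.1319*log2(0.1319) - 0.8681*log2(0.8681) = 0.385476 + 0.177150 = 0.5626. C = 1 - H(p) = 1 - 0.5626 = 0.4374

0.4374 bits


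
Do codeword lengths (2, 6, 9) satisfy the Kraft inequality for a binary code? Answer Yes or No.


Kraft sum = sum(2^(-l_i)) = 0.2676, need <= 1. Result: satisfied (a binary prefix-free code with these lengths exists)

Yes


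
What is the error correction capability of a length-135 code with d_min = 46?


Correction capability = floor((d-1)/2) = floor((46-1)/2) = 22

22 errors
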